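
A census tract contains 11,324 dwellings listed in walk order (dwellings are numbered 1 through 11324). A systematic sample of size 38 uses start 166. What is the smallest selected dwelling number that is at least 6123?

k = 11324/38 = 298
Steps past start: ⌈(6123 − 166)/298⌉ = ⌈5957/298⌉ = 20
Selected dwelling: 166 + 20×298 = 6126

6126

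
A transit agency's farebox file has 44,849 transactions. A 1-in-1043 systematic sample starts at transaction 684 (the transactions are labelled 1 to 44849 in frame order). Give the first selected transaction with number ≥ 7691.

7985

k = 1043
Steps past start: ⌈(7691 − 684)/1043⌉ = ⌈7007/1043⌉ = 7
Selected transaction: 684 + 7×1043 = 7985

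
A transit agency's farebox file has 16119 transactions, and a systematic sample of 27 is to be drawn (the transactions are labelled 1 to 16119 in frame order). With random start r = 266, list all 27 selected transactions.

k = N/n = 16119/27 = 597
transaction 1: 266
transaction 2: 266 + 597 = 863
transaction 3: 863 + 597 = 1460
transaction 4: 1460 + 597 = 2057
transaction 5: 2057 + 597 = 2654
transaction 6: 2654 + 597 = 3251
transaction 7: 3251 + 597 = 3848
transaction 8: 3848 + 597 = 4445
transaction 9: 4445 + 597 = 5042
transaction 10: 5042 + 597 = 5639
transaction 11: 5639 + 597 = 6236
transaction 12: 6236 + 597 = 6833
transaction 13: 6833 + 597 = 7430
transaction 14: 7430 + 597 = 8027
transaction 15: 8027 + 597 = 8624
transaction 16: 8624 + 597 = 9221
transaction 17: 9221 + 597 = 9818
transaction 18: 9818 + 597 = 10415
transaction 19: 10415 + 597 = 11012
transaction 20: 11012 + 597 = 11609
transaction 21: 11609 + 597 = 12206
transaction 22: 12206 + 597 = 12803
transaction 23: 12803 + 597 = 13400
transaction 24: 13400 + 597 = 13997
transaction 25: 13997 + 597 = 14594
transaction 26: 14594 + 597 = 15191
transaction 27: 15191 + 597 = 15788

266, 863, 1460, 2057, 2654, 3251, 3848, 4445, 5042, 5639, 6236, 6833, 7430, 8027, 8624, 9221, 9818, 10415, 11012, 11609, 12206, 12803, 13400, 13997, 14594, 15191, 15788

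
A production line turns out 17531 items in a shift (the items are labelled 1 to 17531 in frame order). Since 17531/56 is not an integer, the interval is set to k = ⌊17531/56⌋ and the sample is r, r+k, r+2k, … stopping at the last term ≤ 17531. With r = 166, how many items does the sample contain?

k = ⌊17531/56⌋ = 313
Achieved size = ⌊(17531 − 166)/313⌋ + 1 = ⌊17365/313⌋ + 1 = 55 + 1 = 56
(last selection: 166 + 55×313 = 17381 ≤ 17531; next would be 17694 > 17531)

56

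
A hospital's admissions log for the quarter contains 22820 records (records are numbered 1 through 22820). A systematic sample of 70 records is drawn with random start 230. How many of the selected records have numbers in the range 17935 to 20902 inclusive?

k = 22820/70 = 326
First selection ≥ 17935: 230 + ⌈(17935−230)/326⌉·326 = 230 + 55×326 = 18160
Last selection ≤ 20902: 230 + ⌊(20902−230)/326⌋·326 = 230 + 63×326 = 20768
Count = 63 − 55 + 1 = 9

9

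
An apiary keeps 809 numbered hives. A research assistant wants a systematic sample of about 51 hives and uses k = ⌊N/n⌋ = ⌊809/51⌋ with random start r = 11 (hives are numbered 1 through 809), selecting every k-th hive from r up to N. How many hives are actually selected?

k = ⌊809/51⌋ = 15
Achieved size = ⌊(809 − 11)/15⌋ + 1 = ⌊798/15⌋ + 1 = 53 + 1 = 54
(last selection: 11 + 53×15 = 806 ≤ 809; next would be 821 > 809)

54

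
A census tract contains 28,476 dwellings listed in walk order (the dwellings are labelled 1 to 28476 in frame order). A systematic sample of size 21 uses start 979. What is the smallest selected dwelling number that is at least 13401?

14539

k = 28476/21 = 1356
Steps past start: ⌈(13401 − 979)/1356⌉ = ⌈12422/1356⌉ = 10
Selected dwelling: 979 + 10×1356 = 14539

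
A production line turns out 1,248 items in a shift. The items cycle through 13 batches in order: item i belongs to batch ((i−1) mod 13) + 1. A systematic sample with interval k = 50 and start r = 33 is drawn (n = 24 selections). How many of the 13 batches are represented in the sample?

Consecutive selections differ by k = 50, so their batch numbers differ by 50 mod 13 = 11.
gcd(50, 13) = 1, so the sample visits 13/1 = 13 distinct residues mod 13.
Start 33 is batch 7; the batches hit are 1, 2, 3, 4, 5, 6, 7, 8, 9, 10, 11, 12, 13.

13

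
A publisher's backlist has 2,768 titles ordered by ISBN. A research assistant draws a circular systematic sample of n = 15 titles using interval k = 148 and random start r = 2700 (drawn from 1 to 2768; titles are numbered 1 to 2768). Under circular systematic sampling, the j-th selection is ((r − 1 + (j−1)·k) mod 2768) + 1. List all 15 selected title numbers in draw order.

Selection 1: 2700
Selection 2: 2700 + 148 = 2848 → 2848 − 2768 = 80
Selection 3: 80 + 148 = 228
Selection 4: 228 + 148 = 376
Selection 5: 376 + 148 = 524
Selection 6: 524 + 148 = 672
Selection 7: 672 + 148 = 820
Selection 8: 820 + 148 = 968
Selection 9: 968 + 148 = 1116
Selection 10: 1116 + 148 = 1264
Selection 11: 1264 + 148 = 1412
Selection 12: 1412 + 148 = 1560
Selection 13: 1560 + 148 = 1708
Selection 14: 1708 + 148 = 1856
Selection 15: 1856 + 148 = 2004

2700, 80, 228, 376, 524, 672, 820, 968, 1116, 1264, 1412, 1560, 1708, 1856, 2004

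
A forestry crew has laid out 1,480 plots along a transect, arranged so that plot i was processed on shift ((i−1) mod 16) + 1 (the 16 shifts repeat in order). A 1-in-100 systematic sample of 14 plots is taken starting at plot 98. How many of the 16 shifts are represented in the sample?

Consecutive selections differ by k = 100, so their shift numbers differ by 100 mod 16 = 4.
gcd(100, 16) = 4, so the sample visits 16/4 = 4 distinct residues mod 16.
Start 98 is shift 2; the shifts hit are 2, 6, 10, 14.

4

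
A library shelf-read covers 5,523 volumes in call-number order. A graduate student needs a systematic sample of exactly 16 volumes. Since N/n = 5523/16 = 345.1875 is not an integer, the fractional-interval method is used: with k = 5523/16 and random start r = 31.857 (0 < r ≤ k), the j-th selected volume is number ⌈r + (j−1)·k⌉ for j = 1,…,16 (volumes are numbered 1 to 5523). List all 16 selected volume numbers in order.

32, 378, 723, 1068, 1413, 1758, 2103, 2449, 2794, 3139, 3484, 3829, 4175, 4520, 4865, 5210

j=1: r + 0k = 31.857 → ⌈·⌉ = 32
j=2: r + 1k = 377.0445 → ⌈·⌉ = 378
j=3: r + 2k = 722.232 → ⌈·⌉ = 723
j=4: r + 3k = 1067.4195 → ⌈·⌉ = 1068
j=5: r + 4k = 1412.607 → ⌈·⌉ = 1413
j=6: r + 5k = 1757.7945 → ⌈·⌉ = 1758
j=7: r + 6k = 2102.982 → ⌈·⌉ = 2103
j=8: r + 7k = 2448.1695 → ⌈·⌉ = 2449
j=9: r + 8k = 2793.357 → ⌈·⌉ = 2794
j=10: r + 9k = 3138.5445 → ⌈·⌉ = 3139
j=11: r + 10k = 3483.732 → ⌈·⌉ = 3484
j=12: r + 11k = 3828.9195 → ⌈·⌉ = 3829
j=13: r + 12k = 4174.107 → ⌈·⌉ = 4175
j=14: r + 13k = 4519.2945 → ⌈·⌉ = 4520
j=15: r + 14k = 4864.482 → ⌈·⌉ = 4865
j=16: r + 15k = 5209.6695 → ⌈·⌉ = 5210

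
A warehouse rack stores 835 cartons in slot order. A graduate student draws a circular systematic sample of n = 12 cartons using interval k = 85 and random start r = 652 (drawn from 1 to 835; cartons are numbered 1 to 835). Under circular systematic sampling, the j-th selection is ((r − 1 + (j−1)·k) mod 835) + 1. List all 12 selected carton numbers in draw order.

652, 737, 822, 72, 157, 242, 327, 412, 497, 582, 667, 752

Selection 1: 652
Selection 2: 652 + 85 = 737
Selection 3: 737 + 85 = 822
Selection 4: 822 + 85 = 907 → 907 − 835 = 72
Selection 5: 72 + 85 = 157
Selection 6: 157 + 85 = 242
Selection 7: 242 + 85 = 327
Selection 8: 327 + 85 = 412
Selection 9: 412 + 85 = 497
Selection 10: 497 + 85 = 582
Selection 11: 582 + 85 = 667
Selection 12: 667 + 85 = 752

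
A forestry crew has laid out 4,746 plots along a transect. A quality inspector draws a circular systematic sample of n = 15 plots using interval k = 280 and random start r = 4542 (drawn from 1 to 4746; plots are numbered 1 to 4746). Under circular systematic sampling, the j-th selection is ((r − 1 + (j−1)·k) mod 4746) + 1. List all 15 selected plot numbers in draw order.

4542, 76, 356, 636, 916, 1196, 1476, 1756, 2036, 2316, 2596, 2876, 3156, 3436, 3716

Selection 1: 4542
Selection 2: 4542 + 280 = 4822 → 4822 − 4746 = 76
Selection 3: 76 + 280 = 356
Selection 4: 356 + 280 = 636
Selection 5: 636 + 280 = 916
Selection 6: 916 + 280 = 1196
Selection 7: 1196 + 280 = 1476
Selection 8: 1476 + 280 = 1756
Selection 9: 1756 + 280 = 2036
Selection 10: 2036 + 280 = 2316
Selection 11: 2316 + 280 = 2596
Selection 12: 2596 + 280 = 2876
Selection 13: 2876 + 280 = 3156
Selection 14: 3156 + 280 = 3436
Selection 15: 3436 + 280 = 3716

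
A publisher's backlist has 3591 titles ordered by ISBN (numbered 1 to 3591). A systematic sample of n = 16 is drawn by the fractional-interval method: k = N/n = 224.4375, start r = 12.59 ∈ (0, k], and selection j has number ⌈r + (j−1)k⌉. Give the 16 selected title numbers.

j=1: r + 0k = 12.59 → ⌈·⌉ = 13
j=2: r + 1k = 237.0275 → ⌈·⌉ = 238
j=3: r + 2k = 461.465 → ⌈·⌉ = 462
j=4: r + 3k = 685.9025 → ⌈·⌉ = 686
j=5: r + 4k = 910.34 → ⌈·⌉ = 911
j=6: r + 5k = 1134.7775 → ⌈·⌉ = 1135
j=7: r + 6k = 1359.215 → ⌈·⌉ = 1360
j=8: r + 7k = 1583.6525 → ⌈·⌉ = 1584
j=9: r + 8k = 1808.09 → ⌈·⌉ = 1809
j=10: r + 9k = 2032.5275 → ⌈·⌉ = 2033
j=11: r + 10k = 2256.965 → ⌈·⌉ = 2257
j=12: r + 11k = 2481.4025 → ⌈·⌉ = 2482
j=13: r + 12k = 2705.84 → ⌈·⌉ = 2706
j=14: r + 13k = 2930.2775 → ⌈·⌉ = 2931
j=15: r + 14k = 3154.715 → ⌈·⌉ = 3155
j=16: r + 15k = 3379.1525 → ⌈·⌉ = 3380

13, 238, 462, 686, 911, 1135, 1360, 1584, 1809, 2033, 2257, 2482, 2706, 2931, 3155, 3380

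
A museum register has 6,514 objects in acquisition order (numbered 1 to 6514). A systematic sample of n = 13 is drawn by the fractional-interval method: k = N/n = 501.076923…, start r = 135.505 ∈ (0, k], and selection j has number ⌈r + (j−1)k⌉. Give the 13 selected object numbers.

136, 637, 1138, 1639, 2140, 2641, 3142, 3644, 4145, 4646, 5147, 5648, 6149

j=1: r + 0k = 135.505 → ⌈·⌉ = 136
j=2: r + 1k = 636.581923… → ⌈·⌉ = 637
j=3: r + 2k = 1137.658846… → ⌈·⌉ = 1138
j=4: r + 3k = 1638.735769… → ⌈·⌉ = 1639
j=5: r + 4k = 2139.812692… → ⌈·⌉ = 2140
j=6: r + 5k = 2640.889615… → ⌈·⌉ = 2641
j=7: r + 6k = 3141.966538… → ⌈·⌉ = 3142
j=8: r + 7k = 3643.043461… → ⌈·⌉ = 3644
j=9: r + 8k = 4144.120384… → ⌈·⌉ = 4145
j=10: r + 9k = 4645.197307… → ⌈·⌉ = 4646
j=11: r + 10k = 5146.274230… → ⌈·⌉ = 5147
j=12: r + 11k = 5647.351153… → ⌈·⌉ = 5648
j=13: r + 12k = 6148.428076… → ⌈·⌉ = 6149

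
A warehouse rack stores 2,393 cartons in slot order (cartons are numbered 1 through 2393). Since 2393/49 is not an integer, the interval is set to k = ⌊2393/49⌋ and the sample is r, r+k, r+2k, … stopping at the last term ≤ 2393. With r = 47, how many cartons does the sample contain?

k = ⌊2393/49⌋ = 48
Achieved size = ⌊(2393 − 47)/48⌋ + 1 = ⌊2346/48⌋ + 1 = 48 + 1 = 49
(last selection: 47 + 48×48 = 2351 ≤ 2393; next would be 2399 > 2393)

49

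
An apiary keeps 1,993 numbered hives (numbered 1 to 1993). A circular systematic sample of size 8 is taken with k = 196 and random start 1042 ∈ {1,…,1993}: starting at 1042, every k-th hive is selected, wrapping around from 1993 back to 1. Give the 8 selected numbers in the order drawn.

Selection 1: 1042
Selection 2: 1042 + 196 = 1238
Selection 3: 1238 + 196 = 1434
Selection 4: 1434 + 196 = 1630
Selection 5: 1630 + 196 = 1826
Selection 6: 1826 + 196 = 2022 → 2022 − 1993 = 29
Selection 7: 29 + 196 = 225
Selection 8: 225 + 196 = 421

1042, 1238, 1434, 1630, 1826, 29, 225, 421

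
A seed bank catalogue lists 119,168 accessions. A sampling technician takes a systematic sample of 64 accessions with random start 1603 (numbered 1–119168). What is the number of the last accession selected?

k = 119168/64 = 1862
64th selection = r + (64−1)·k = 1603 + 63×1862 = 1603 + 117306 = 118909

118909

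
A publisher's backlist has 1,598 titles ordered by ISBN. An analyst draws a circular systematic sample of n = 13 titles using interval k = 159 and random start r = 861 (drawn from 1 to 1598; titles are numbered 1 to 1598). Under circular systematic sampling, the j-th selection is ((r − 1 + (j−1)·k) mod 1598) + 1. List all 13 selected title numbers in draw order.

861, 1020, 1179, 1338, 1497, 58, 217, 376, 535, 694, 853, 1012, 1171

Selection 1: 861
Selection 2: 861 + 159 = 1020
Selection 3: 1020 + 159 = 1179
Selection 4: 1179 + 159 = 1338
Selection 5: 1338 + 159 = 1497
Selection 6: 1497 + 159 = 1656 → 1656 − 1598 = 58
Selection 7: 58 + 159 = 217
Selection 8: 217 + 159 = 376
Selection 9: 376 + 159 = 535
Selection 10: 535 + 159 = 694
Selection 11: 694 + 159 = 853
Selection 12: 853 + 159 = 1012
Selection 13: 1012 + 159 = 1171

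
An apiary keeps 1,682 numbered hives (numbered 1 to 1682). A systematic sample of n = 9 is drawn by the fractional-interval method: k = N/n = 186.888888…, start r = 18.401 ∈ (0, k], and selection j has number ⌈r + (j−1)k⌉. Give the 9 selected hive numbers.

j=1: r + 0k = 18.401 → ⌈·⌉ = 19
j=2: r + 1k = 205.289888… → ⌈·⌉ = 206
j=3: r + 2k = 392.178777… → ⌈·⌉ = 393
j=4: r + 3k = 579.067666… → ⌈·⌉ = 580
j=5: r + 4k = 765.956555… → ⌈·⌉ = 766
j=6: r + 5k = 952.845444… → ⌈·⌉ = 953
j=7: r + 6k = 1139.734333… → ⌈·⌉ = 1140
j=8: r + 7k = 1326.623222… → ⌈·⌉ = 1327
j=9: r + 8k = 1513.512111… → ⌈·⌉ = 1514

19, 206, 393, 580, 766, 953, 1140, 1327, 1514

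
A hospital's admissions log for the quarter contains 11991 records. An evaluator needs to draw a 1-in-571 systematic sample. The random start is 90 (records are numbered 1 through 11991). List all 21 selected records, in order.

90, 661, 1232, 1803, 2374, 2945, 3516, 4087, 4658, 5229, 5800, 6371, 6942, 7513, 8084, 8655, 9226, 9797, 10368, 10939, 11510

record 1: 90
record 2: 90 + 571 = 661
record 3: 661 + 571 = 1232
record 4: 1232 + 571 = 1803
record 5: 1803 + 571 = 2374
record 6: 2374 + 571 = 2945
record 7: 2945 + 571 = 3516
record 8: 3516 + 571 = 4087
record 9: 4087 + 571 = 4658
record 10: 4658 + 571 = 5229
record 11: 5229 + 571 = 5800
record 12: 5800 + 571 = 6371
record 13: 6371 + 571 = 6942
record 14: 6942 + 571 = 7513
record 15: 7513 + 571 = 8084
record 16: 8084 + 571 = 8655
record 17: 8655 + 571 = 9226
record 18: 9226 + 571 = 9797
record 19: 9797 + 571 = 10368
record 20: 10368 + 571 = 10939
record 21: 10939 + 571 = 11510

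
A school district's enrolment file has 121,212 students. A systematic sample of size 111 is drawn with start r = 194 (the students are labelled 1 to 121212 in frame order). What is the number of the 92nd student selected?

99566

k = 121212/111 = 1092
92nd selection = r + (92−1)·k = 194 + 91×1092 = 194 + 99372 = 99566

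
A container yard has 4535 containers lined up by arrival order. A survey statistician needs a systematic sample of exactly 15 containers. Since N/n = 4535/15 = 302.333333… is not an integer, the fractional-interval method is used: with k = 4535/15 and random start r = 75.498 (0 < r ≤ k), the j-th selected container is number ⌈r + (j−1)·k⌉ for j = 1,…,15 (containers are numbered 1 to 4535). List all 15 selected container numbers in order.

76, 378, 681, 983, 1285, 1588, 1890, 2192, 2495, 2797, 3099, 3402, 3704, 4006, 4309

j=1: r + 0k = 75.498 → ⌈·⌉ = 76
j=2: r + 1k = 377.831333… → ⌈·⌉ = 378
j=3: r + 2k = 680.164666… → ⌈·⌉ = 681
j=4: r + 3k = 982.498 → ⌈·⌉ = 983
j=5: r + 4k = 1284.831333… → ⌈·⌉ = 1285
j=6: r + 5k = 1587.164666… → ⌈·⌉ = 1588
j=7: r + 6k = 1889.498 → ⌈·⌉ = 1890
j=8: r + 7k = 2191.831333… → ⌈·⌉ = 2192
j=9: r + 8k = 2494.164666… → ⌈·⌉ = 2495
j=10: r + 9k = 2796.498 → ⌈·⌉ = 2797
j=11: r + 10k = 3098.831333… → ⌈·⌉ = 3099
j=12: r + 11k = 3401.164666… → ⌈·⌉ = 3402
j=13: r + 12k = 3703.498 → ⌈·⌉ = 3704
j=14: r + 13k = 4005.831333… → ⌈·⌉ = 4006
j=15: r + 14k = 4308.164666… → ⌈·⌉ = 4309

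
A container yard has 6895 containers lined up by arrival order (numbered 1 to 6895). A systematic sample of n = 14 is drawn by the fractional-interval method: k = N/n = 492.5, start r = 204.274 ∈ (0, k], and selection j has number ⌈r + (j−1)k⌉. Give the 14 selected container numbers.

j=1: r + 0k = 204.274 → ⌈·⌉ = 205
j=2: r + 1k = 696.774 → ⌈·⌉ = 697
j=3: r + 2k = 1189.274 → ⌈·⌉ = 1190
j=4: r + 3k = 1681.774 → ⌈·⌉ = 1682
j=5: r + 4k = 2174.274 → ⌈·⌉ = 2175
j=6: r + 5k = 2666.774 → ⌈·⌉ = 2667
j=7: r + 6k = 3159.274 → ⌈·⌉ = 3160
j=8: r + 7k = 3651.774 → ⌈·⌉ = 3652
j=9: r + 8k = 4144.274 → ⌈·⌉ = 4145
j=10: r + 9k = 4636.774 → ⌈·⌉ = 4637
j=11: r + 10k = 5129.274 → ⌈·⌉ = 5130
j=12: r + 11k = 5621.774 → ⌈·⌉ = 5622
j=13: r + 12k = 6114.274 → ⌈·⌉ = 6115
j=14: r + 13k = 6606.774 → ⌈·⌉ = 6607

205, 697, 1190, 1682, 2175, 2667, 3160, 3652, 4145, 4637, 5130, 5622, 6115, 6607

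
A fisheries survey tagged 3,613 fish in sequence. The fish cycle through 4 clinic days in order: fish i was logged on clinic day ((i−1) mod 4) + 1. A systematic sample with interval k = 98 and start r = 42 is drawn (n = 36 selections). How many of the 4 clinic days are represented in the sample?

Consecutive selections differ by k = 98, so their clinic day numbers differ by 98 mod 4 = 2.
gcd(98, 4) = 2, so the sample visits 4/2 = 2 distinct residues mod 4.
Start 42 is clinic day 2; the clinic days hit are 2, 4.

2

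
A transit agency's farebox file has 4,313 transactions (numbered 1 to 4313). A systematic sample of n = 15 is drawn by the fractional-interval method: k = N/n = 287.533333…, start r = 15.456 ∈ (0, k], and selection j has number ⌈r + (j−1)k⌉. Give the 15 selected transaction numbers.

j=1: r + 0k = 15.456 → ⌈·⌉ = 16
j=2: r + 1k = 302.989333… → ⌈·⌉ = 303
j=3: r + 2k = 590.522666… → ⌈·⌉ = 591
j=4: r + 3k = 878.056 → ⌈·⌉ = 879
j=5: r + 4k = 1165.589333… → ⌈·⌉ = 1166
j=6: r + 5k = 1453.122666… → ⌈·⌉ = 1454
j=7: r + 6k = 1740.656 → ⌈·⌉ = 1741
j=8: r + 7k = 2028.189333… → ⌈·⌉ = 2029
j=9: r + 8k = 2315.722666… → ⌈·⌉ = 2316
j=10: r + 9k = 2603.256 → ⌈·⌉ = 2604
j=11: r + 10k = 2890.789333… → ⌈·⌉ = 2891
j=12: r + 11k = 3178.322666… → ⌈·⌉ = 3179
j=13: r + 12k = 3465.856 → ⌈·⌉ = 3466
j=14: r + 13k = 3753.389333… → ⌈·⌉ = 3754
j=15: r + 14k = 4040.922666… → ⌈·⌉ = 4041

16, 303, 591, 879, 1166, 1454, 1741, 2029, 2316, 2604, 2891, 3179, 3466, 3754, 4041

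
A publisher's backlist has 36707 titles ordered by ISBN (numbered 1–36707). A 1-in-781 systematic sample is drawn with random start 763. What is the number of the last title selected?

k = 781
47th selection = r + (47−1)·k = 763 + 46×781 = 763 + 35926 = 36689

36689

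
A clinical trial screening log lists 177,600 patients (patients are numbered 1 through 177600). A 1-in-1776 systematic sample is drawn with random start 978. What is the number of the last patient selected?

176802

k = 1776
100th selection = r + (100−1)·k = 978 + 99×1776 = 978 + 175824 = 176802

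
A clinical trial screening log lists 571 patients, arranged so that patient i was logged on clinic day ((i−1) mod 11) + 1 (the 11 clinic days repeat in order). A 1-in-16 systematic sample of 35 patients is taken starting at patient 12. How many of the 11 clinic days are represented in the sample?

11

Consecutive selections differ by k = 16, so their clinic day numbers differ by 16 mod 11 = 5.
gcd(16, 11) = 1, so the sample visits 11/1 = 11 distinct residues mod 11.
Start 12 is clinic day 1; the clinic days hit are 1, 2, 3, 4, 5, 6, 7, 8, 9, 10, 11.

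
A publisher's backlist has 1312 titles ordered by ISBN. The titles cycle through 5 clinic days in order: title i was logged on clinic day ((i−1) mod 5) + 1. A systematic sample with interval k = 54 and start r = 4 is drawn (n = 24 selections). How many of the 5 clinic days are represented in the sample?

Consecutive selections differ by k = 54, so their clinic day numbers differ by 54 mod 5 = 4.
gcd(54, 5) = 1, so the sample visits 5/1 = 5 distinct residues mod 5.
Start 4 is clinic day 4; the clinic days hit are 1, 2, 3, 4, 5.

5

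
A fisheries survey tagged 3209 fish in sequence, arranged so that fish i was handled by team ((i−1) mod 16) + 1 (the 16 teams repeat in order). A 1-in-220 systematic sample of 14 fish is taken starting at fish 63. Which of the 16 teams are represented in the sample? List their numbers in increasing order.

3, 7, 11, 15

Consecutive selections differ by k = 220, so their team numbers differ by 220 mod 16 = 12.
gcd(220, 16) = 4, so the sample visits 16/4 = 4 distinct residues mod 16.
Start 63 is team 15; the teams hit are 3, 7, 11, 15.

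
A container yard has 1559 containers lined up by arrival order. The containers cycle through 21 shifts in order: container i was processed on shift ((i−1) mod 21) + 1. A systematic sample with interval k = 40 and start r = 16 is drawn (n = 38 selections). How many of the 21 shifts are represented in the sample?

Consecutive selections differ by k = 40, so their shift numbers differ by 40 mod 21 = 19.
gcd(40, 21) = 1, so the sample visits 21/1 = 21 distinct residues mod 21.
Start 16 is shift 16; the shifts hit are 1, 2, 3, 4, 5, 6, 7, 8, 9, 10, 11, 12, 13, 14, 15, 16, 17, 18, 19, 20, 21.

21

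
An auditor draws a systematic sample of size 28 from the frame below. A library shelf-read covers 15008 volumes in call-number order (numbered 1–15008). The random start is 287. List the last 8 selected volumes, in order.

11007, 11543, 12079, 12615, 13151, 13687, 14223, 14759

k = N/n = 15008/28 = 536
21st selection = 287 + 20×536 = 11007
22nd: 11007 + 536 = 11543
23rd: 11543 + 536 = 12079
24th: 12079 + 536 = 12615
25th: 12615 + 536 = 13151
26th: 13151 + 536 = 13687
27th: 13687 + 536 = 14223
28th: 14223 + 536 = 14759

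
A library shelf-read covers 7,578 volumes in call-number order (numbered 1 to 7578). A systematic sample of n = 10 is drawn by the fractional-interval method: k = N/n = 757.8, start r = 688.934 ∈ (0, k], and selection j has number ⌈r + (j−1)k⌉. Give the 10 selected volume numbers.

j=1: r + 0k = 688.934 → ⌈·⌉ = 689
j=2: r + 1k = 1446.734 → ⌈·⌉ = 1447
j=3: r + 2k = 2204.534 → ⌈·⌉ = 2205
j=4: r + 3k = 2962.334 → ⌈·⌉ = 2963
j=5: r + 4k = 3720.134 → ⌈·⌉ = 3721
j=6: r + 5k = 4477.934 → ⌈·⌉ = 4478
j=7: r + 6k = 5235.734 → ⌈·⌉ = 5236
j=8: r + 7k = 5993.534 → ⌈·⌉ = 5994
j=9: r + 8k = 6751.334 → ⌈·⌉ = 6752
j=10: r + 9k = 7509.134 → ⌈·⌉ = 7510

689, 1447, 2205, 2963, 3721, 4478, 5236, 5994, 6752, 7510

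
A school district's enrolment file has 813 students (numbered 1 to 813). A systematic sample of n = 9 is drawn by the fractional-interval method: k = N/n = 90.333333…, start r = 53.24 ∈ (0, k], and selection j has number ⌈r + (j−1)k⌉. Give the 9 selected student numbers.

54, 144, 234, 325, 415, 505, 596, 686, 776

j=1: r + 0k = 53.24 → ⌈·⌉ = 54
j=2: r + 1k = 143.573333… → ⌈·⌉ = 144
j=3: r + 2k = 233.906666… → ⌈·⌉ = 234
j=4: r + 3k = 324.24 → ⌈·⌉ = 325
j=5: r + 4k = 414.573333… → ⌈·⌉ = 415
j=6: r + 5k = 504.906666… → ⌈·⌉ = 505
j=7: r + 6k = 595.24 → ⌈·⌉ = 596
j=8: r + 7k = 685.573333… → ⌈·⌉ = 686
j=9: r + 8k = 775.906666… → ⌈·⌉ = 776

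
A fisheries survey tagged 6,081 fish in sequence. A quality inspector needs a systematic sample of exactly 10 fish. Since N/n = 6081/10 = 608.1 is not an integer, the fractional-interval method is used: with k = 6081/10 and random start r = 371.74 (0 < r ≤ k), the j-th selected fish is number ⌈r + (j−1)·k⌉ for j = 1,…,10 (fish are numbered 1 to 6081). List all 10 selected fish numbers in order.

372, 980, 1588, 2197, 2805, 3413, 4021, 4629, 5237, 5845

j=1: r + 0k = 371.74 → ⌈·⌉ = 372
j=2: r + 1k = 979.84 → ⌈·⌉ = 980
j=3: r + 2k = 1587.94 → ⌈·⌉ = 1588
j=4: r + 3k = 2196.04 → ⌈·⌉ = 2197
j=5: r + 4k = 2804.14 → ⌈·⌉ = 2805
j=6: r + 5k = 3412.24 → ⌈·⌉ = 3413
j=7: r + 6k = 4020.34 → ⌈·⌉ = 4021
j=8: r + 7k = 4628.44 → ⌈·⌉ = 4629
j=9: r + 8k = 5236.54 → ⌈·⌉ = 5237
j=10: r + 9k = 5844.64 → ⌈·⌉ = 5845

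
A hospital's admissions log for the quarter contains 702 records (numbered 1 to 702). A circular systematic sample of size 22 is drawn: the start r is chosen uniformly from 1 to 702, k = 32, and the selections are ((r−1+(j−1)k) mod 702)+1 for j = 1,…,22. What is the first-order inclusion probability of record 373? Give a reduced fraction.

11/351

For each position j, as r ranges over 1…702 the j-th selection hits every record exactly once, so record 373 is selected for exactly 22 of the 702 starts.
Inclusion probability = 22/702 = 11/351.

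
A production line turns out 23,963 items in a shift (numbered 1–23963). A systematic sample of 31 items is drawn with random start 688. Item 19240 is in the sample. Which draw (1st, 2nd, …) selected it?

k = 23963/31 = 773
position = (19240 − 688)/773 + 1 = 18552/773 + 1 = 24 + 1 = 25

25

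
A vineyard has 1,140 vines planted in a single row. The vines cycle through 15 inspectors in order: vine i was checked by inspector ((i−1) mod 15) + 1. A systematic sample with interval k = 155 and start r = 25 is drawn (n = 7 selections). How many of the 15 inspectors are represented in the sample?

3

Consecutive selections differ by k = 155, so their inspector numbers differ by 155 mod 15 = 5.
gcd(155, 15) = 5, so the sample visits 15/5 = 3 distinct residues mod 15.
Start 25 is inspector 10; the inspectors hit are 5, 10, 15.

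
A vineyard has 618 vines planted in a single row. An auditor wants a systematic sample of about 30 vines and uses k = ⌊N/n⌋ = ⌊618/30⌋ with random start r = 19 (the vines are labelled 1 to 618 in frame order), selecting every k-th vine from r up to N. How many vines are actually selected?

30

k = ⌊618/30⌋ = 20
Achieved size = ⌊(618 − 19)/20⌋ + 1 = ⌊599/20⌋ + 1 = 29 + 1 = 30
(last selection: 19 + 29×20 = 599 ≤ 618; next would be 619 > 618)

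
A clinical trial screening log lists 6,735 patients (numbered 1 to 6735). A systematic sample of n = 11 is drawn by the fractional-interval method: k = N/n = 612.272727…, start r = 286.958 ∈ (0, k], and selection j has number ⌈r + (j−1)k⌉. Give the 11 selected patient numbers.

287, 900, 1512, 2124, 2737, 3349, 3961, 4573, 5186, 5798, 6410

j=1: r + 0k = 286.958 → ⌈·⌉ = 287
j=2: r + 1k = 899.230727… → ⌈·⌉ = 900
j=3: r + 2k = 1511.503454… → ⌈·⌉ = 1512
j=4: r + 3k = 2123.776181… → ⌈·⌉ = 2124
j=5: r + 4k = 2736.048909… → ⌈·⌉ = 2737
j=6: r + 5k = 3348.321636… → ⌈·⌉ = 3349
j=7: r + 6k = 3960.594363… → ⌈·⌉ = 3961
j=8: r + 7k = 4572.867090… → ⌈·⌉ = 4573
j=9: r + 8k = 5185.139818… → ⌈·⌉ = 5186
j=10: r + 9k = 5797.412545… → ⌈·⌉ = 5798
j=11: r + 10k = 6409.685272… → ⌈·⌉ = 6410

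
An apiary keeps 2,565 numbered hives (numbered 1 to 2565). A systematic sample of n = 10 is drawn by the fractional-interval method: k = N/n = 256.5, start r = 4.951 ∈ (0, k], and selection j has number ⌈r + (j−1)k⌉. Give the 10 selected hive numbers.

5, 262, 518, 775, 1031, 1288, 1544, 1801, 2057, 2314

j=1: r + 0k = 4.951 → ⌈·⌉ = 5
j=2: r + 1k = 261.451 → ⌈·⌉ = 262
j=3: r + 2k = 517.951 → ⌈·⌉ = 518
j=4: r + 3k = 774.451 → ⌈·⌉ = 775
j=5: r + 4k = 1030.951 → ⌈·⌉ = 1031
j=6: r + 5k = 1287.451 → ⌈·⌉ = 1288
j=7: r + 6k = 1543.951 → ⌈·⌉ = 1544
j=8: r + 7k = 1800.451 → ⌈·⌉ = 1801
j=9: r + 8k = 2056.951 → ⌈·⌉ = 2057
j=10: r + 9k = 2313.451 → ⌈·⌉ = 2314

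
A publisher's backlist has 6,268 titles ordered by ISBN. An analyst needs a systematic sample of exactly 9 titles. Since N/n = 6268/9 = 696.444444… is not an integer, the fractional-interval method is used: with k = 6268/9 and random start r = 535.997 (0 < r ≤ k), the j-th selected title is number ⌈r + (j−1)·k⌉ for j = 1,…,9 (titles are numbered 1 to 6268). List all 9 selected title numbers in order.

j=1: r + 0k = 535.997 → ⌈·⌉ = 536
j=2: r + 1k = 1232.441444… → ⌈·⌉ = 1233
j=3: r + 2k = 1928.885888… → ⌈·⌉ = 1929
j=4: r + 3k = 2625.330333… → ⌈·⌉ = 2626
j=5: r + 4k = 3321.774777… → ⌈·⌉ = 3322
j=6: r + 5k = 4018.219222… → ⌈·⌉ = 4019
j=7: r + 6k = 4714.663666… → ⌈·⌉ = 4715
j=8: r + 7k = 5411.108111… → ⌈·⌉ = 5412
j=9: r + 8k = 6107.552555… → ⌈·⌉ = 6108

536, 1233, 1929, 2626, 3322, 4019, 4715, 5412, 6108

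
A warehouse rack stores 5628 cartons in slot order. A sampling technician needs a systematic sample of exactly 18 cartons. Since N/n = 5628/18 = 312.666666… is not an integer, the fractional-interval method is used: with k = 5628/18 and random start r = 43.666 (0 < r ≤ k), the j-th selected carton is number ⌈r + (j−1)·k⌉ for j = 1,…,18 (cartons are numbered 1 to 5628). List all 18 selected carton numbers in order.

44, 357, 669, 982, 1295, 1607, 1920, 2233, 2545, 2858, 3171, 3483, 3796, 4109, 4421, 4734, 5047, 5359

j=1: r + 0k = 43.666 → ⌈·⌉ = 44
j=2: r + 1k = 356.332666… → ⌈·⌉ = 357
j=3: r + 2k = 668.999333… → ⌈·⌉ = 669
j=4: r + 3k = 981.666 → ⌈·⌉ = 982
j=5: r + 4k = 1294.332666… → ⌈·⌉ = 1295
j=6: r + 5k = 1606.999333… → ⌈·⌉ = 1607
j=7: r + 6k = 1919.666 → ⌈·⌉ = 1920
j=8: r + 7k = 2232.332666… → ⌈·⌉ = 2233
j=9: r + 8k = 2544.999333… → ⌈·⌉ = 2545
j=10: r + 9k = 2857.666 → ⌈·⌉ = 2858
j=11: r + 10k = 3170.332666… → ⌈·⌉ = 3171
j=12: r + 11k = 3482.999333… → ⌈·⌉ = 3483
j=13: r + 12k = 3795.666 → ⌈·⌉ = 3796
j=14: r + 13k = 4108.332666… → ⌈·⌉ = 4109
j=15: r + 14k = 4420.999333… → ⌈·⌉ = 4421
j=16: r + 15k = 4733.666 → ⌈·⌉ = 4734
j=17: r + 16k = 5046.332666… → ⌈·⌉ = 5047
j=18: r + 17k = 5358.999333… → ⌈·⌉ = 5359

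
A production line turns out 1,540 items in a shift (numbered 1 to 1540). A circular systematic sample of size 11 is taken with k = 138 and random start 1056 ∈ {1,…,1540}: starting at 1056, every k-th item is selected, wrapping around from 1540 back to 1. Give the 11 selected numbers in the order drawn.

Selection 1: 1056
Selection 2: 1056 + 138 = 1194
Selection 3: 1194 + 138 = 1332
Selection 4: 1332 + 138 = 1470
Selection 5: 1470 + 138 = 1608 → 1608 − 1540 = 68
Selection 6: 68 + 138 = 206
Selection 7: 206 + 138 = 344
Selection 8: 344 + 138 = 482
Selection 9: 482 + 138 = 620
Selection 10: 620 + 138 = 758
Selection 11: 758 + 138 = 896

1056, 1194, 1332, 1470, 68, 206, 344, 482, 620, 758, 896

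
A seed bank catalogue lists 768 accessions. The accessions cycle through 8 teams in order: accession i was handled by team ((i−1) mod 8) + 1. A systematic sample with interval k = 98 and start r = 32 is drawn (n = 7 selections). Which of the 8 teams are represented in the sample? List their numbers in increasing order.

2, 4, 6, 8

Consecutive selections differ by k = 98, so their team numbers differ by 98 mod 8 = 2.
gcd(98, 8) = 2, so the sample visits 8/2 = 4 distinct residues mod 8.
Start 32 is team 8; the teams hit are 2, 4, 6, 8.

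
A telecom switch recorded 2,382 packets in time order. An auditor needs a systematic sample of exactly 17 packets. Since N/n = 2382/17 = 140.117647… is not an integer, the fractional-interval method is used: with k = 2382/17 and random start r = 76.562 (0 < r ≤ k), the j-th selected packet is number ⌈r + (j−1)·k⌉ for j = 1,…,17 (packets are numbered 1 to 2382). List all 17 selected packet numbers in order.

77, 217, 357, 497, 638, 778, 918, 1058, 1198, 1338, 1478, 1618, 1758, 1899, 2039, 2179, 2319

j=1: r + 0k = 76.562 → ⌈·⌉ = 77
j=2: r + 1k = 216.679647… → ⌈·⌉ = 217
j=3: r + 2k = 356.797294… → ⌈·⌉ = 357
j=4: r + 3k = 496.914941… → ⌈·⌉ = 497
j=5: r + 4k = 637.032588… → ⌈·⌉ = 638
j=6: r + 5k = 777.150235… → ⌈·⌉ = 778
j=7: r + 6k = 917.267882… → ⌈·⌉ = 918
j=8: r + 7k = 1057.385529… → ⌈·⌉ = 1058
j=9: r + 8k = 1197.503176… → ⌈·⌉ = 1198
j=10: r + 9k = 1337.620823… → ⌈·⌉ = 1338
j=11: r + 10k = 1477.738470… → ⌈·⌉ = 1478
j=12: r + 11k = 1617.856117… → ⌈·⌉ = 1618
j=13: r + 12k = 1757.973764… → ⌈·⌉ = 1758
j=14: r + 13k = 1898.091411… → ⌈·⌉ = 1899
j=15: r + 14k = 2038.209058… → ⌈·⌉ = 2039
j=16: r + 15k = 2178.326705… → ⌈·⌉ = 2179
j=17: r + 16k = 2318.444352… → ⌈·⌉ = 2319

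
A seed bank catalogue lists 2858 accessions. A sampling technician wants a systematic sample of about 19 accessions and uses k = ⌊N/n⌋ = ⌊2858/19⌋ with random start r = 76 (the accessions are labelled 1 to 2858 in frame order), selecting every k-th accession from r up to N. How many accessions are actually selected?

19

k = ⌊2858/19⌋ = 150
Achieved size = ⌊(2858 − 76)/150⌋ + 1 = ⌊2782/150⌋ + 1 = 18 + 1 = 19
(last selection: 76 + 18×150 = 2776 ≤ 2858; next would be 2926 > 2858)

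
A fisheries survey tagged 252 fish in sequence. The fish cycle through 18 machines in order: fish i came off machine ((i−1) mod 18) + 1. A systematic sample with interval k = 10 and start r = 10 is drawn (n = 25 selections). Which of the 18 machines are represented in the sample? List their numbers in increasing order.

2, 4, 6, 8, 10, 12, 14, 16, 18

Consecutive selections differ by k = 10, so their machine numbers differ by 10 mod 18 = 10.
gcd(10, 18) = 2, so the sample visits 18/2 = 9 distinct residues mod 18.
Start 10 is machine 10; the machines hit are 2, 4, 6, 8, 10, 12, 14, 16, 18.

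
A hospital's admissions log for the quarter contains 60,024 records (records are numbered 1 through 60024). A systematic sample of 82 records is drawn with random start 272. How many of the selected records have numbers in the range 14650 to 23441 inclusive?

k = 60024/82 = 732
First selection ≥ 14650: 272 + ⌈(14650−272)/732⌉·732 = 272 + 20×732 = 14912
Last selection ≤ 23441: 272 + ⌊(23441−272)/732⌋·732 = 272 + 31×732 = 22964
Count = 31 − 20 + 1 = 12

12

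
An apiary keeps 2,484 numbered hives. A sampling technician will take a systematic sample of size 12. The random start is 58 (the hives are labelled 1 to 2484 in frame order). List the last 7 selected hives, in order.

k = N/n = 2484/12 = 207
6th selection = 58 + 5×207 = 1093
7th: 1093 + 207 = 1300
8th: 1300 + 207 = 1507
9th: 1507 + 207 = 1714
10th: 1714 + 207 = 1921
11th: 1921 + 207 = 2128
12th: 2128 + 207 = 2335

1093, 1300, 1507, 1714, 1921, 2128, 2335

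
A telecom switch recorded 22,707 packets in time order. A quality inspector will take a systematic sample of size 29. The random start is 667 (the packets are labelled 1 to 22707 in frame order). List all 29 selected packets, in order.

667, 1450, 2233, 3016, 3799, 4582, 5365, 6148, 6931, 7714, 8497, 9280, 10063, 10846, 11629, 12412, 13195, 13978, 14761, 15544, 16327, 17110, 17893, 18676, 19459, 20242, 21025, 21808, 22591

k = N/n = 22707/29 = 783
packet 1: 667
packet 2: 667 + 783 = 1450
packet 3: 1450 + 783 = 2233
packet 4: 2233 + 783 = 3016
packet 5: 3016 + 783 = 3799
packet 6: 3799 + 783 = 4582
packet 7: 4582 + 783 = 5365
packet 8: 5365 + 783 = 6148
packet 9: 6148 + 783 = 6931
packet 10: 6931 + 783 = 7714
packet 11: 7714 + 783 = 8497
packet 12: 8497 + 783 = 9280
packet 13: 9280 + 783 = 10063
packet 14: 10063 + 783 = 10846
packet 15: 10846 + 783 = 11629
packet 16: 11629 + 783 = 12412
packet 17: 12412 + 783 = 13195
packet 18: 13195 + 783 = 13978
packet 19: 13978 + 783 = 14761
packet 20: 14761 + 783 = 15544
packet 21: 15544 + 783 = 16327
packet 22: 16327 + 783 = 17110
packet 23: 17110 + 783 = 17893
packet 24: 17893 + 783 = 18676
packet 25: 18676 + 783 = 19459
packet 26: 19459 + 783 = 20242
packet 27: 20242 + 783 = 21025
packet 28: 21025 + 783 = 21808
packet 29: 21808 + 783 = 22591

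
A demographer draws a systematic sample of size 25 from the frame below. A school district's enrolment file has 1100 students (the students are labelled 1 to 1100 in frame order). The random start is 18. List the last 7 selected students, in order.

k = N/n = 1100/25 = 44
19th selection = 18 + 18×44 = 810
20th: 810 + 44 = 854
21st: 854 + 44 = 898
22nd: 898 + 44 = 942
23rd: 942 + 44 = 986
24th: 986 + 44 = 1030
25th: 1030 + 44 = 1074

810, 854, 898, 942, 986, 1030, 1074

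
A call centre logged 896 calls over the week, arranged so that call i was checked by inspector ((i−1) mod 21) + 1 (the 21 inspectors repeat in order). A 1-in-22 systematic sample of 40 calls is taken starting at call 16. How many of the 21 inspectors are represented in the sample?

21

Consecutive selections differ by k = 22, so their inspector numbers differ by 22 mod 21 = 1.
gcd(22, 21) = 1, so the sample visits 21/1 = 21 distinct residues mod 21.
Start 16 is inspector 16; the inspectors hit are 1, 2, 3, 4, 5, 6, 7, 8, 9, 10, 11, 12, 13, 14, 15, 16, 17, 18, 19, 20, 21.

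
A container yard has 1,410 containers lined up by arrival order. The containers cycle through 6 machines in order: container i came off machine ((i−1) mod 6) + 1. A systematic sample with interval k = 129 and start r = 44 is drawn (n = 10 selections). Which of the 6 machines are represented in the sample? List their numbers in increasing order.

2, 5

Consecutive selections differ by k = 129, so their machine numbers differ by 129 mod 6 = 3.
gcd(129, 6) = 3, so the sample visits 6/3 = 2 distinct residues mod 6.
Start 44 is machine 2; the machines hit are 2, 5.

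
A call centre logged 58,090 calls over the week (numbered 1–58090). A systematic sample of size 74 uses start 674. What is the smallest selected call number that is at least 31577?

32074

k = 58090/74 = 785
Steps past start: ⌈(31577 − 674)/785⌉ = ⌈30903/785⌉ = 40
Selected call: 674 + 40×785 = 32074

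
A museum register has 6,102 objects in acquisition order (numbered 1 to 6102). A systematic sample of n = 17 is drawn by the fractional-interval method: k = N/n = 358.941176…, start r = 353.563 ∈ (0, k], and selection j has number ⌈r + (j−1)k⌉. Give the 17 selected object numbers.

354, 713, 1072, 1431, 1790, 2149, 2508, 2867, 3226, 3585, 3943, 4302, 4661, 5020, 5379, 5738, 6097

j=1: r + 0k = 353.563 → ⌈·⌉ = 354
j=2: r + 1k = 712.504176… → ⌈·⌉ = 713
j=3: r + 2k = 1071.445352… → ⌈·⌉ = 1072
j=4: r + 3k = 1430.386529… → ⌈·⌉ = 1431
j=5: r + 4k = 1789.327705… → ⌈·⌉ = 1790
j=6: r + 5k = 2148.268882… → ⌈·⌉ = 2149
j=7: r + 6k = 2507.210058… → ⌈·⌉ = 2508
j=8: r + 7k = 2866.151235… → ⌈·⌉ = 2867
j=9: r + 8k = 3225.092411… → ⌈·⌉ = 3226
j=10: r + 9k = 3584.033588… → ⌈·⌉ = 3585
j=11: r + 10k = 3942.974764… → ⌈·⌉ = 3943
j=12: r + 11k = 4301.915941… → ⌈·⌉ = 4302
j=13: r + 12k = 4660.857117… → ⌈·⌉ = 4661
j=14: r + 13k = 5019.798294… → ⌈·⌉ = 5020
j=15: r + 14k = 5378.739470… → ⌈·⌉ = 5379
j=16: r + 15k = 5737.680647… → ⌈·⌉ = 5738
j=17: r + 16k = 6096.621823… → ⌈·⌉ = 6097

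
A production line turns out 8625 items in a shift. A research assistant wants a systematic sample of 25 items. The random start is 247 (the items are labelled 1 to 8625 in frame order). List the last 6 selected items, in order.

6802, 7147, 7492, 7837, 8182, 8527

k = N/n = 8625/25 = 345
20th selection = 247 + 19×345 = 6802
21st: 6802 + 345 = 7147
22nd: 7147 + 345 = 7492
23rd: 7492 + 345 = 7837
24th: 7837 + 345 = 8182
25th: 8182 + 345 = 8527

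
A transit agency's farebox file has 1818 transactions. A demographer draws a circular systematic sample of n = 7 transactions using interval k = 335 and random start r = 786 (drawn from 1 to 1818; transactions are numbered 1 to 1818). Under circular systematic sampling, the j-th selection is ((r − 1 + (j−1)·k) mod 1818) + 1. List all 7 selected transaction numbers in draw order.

786, 1121, 1456, 1791, 308, 643, 978

Selection 1: 786
Selection 2: 786 + 335 = 1121
Selection 3: 1121 + 335 = 1456
Selection 4: 1456 + 335 = 1791
Selection 5: 1791 + 335 = 2126 → 2126 − 1818 = 308
Selection 6: 308 + 335 = 643
Selection 7: 643 + 335 = 978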